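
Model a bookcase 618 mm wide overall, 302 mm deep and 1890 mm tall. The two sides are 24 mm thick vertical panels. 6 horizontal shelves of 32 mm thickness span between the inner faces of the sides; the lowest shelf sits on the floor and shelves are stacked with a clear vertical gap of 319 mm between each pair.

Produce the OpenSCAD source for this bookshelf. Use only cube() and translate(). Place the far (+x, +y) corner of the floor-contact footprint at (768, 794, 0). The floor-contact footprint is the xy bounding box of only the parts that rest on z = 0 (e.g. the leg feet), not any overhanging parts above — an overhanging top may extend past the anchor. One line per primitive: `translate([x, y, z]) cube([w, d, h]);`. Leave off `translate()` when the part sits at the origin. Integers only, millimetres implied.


translate([150, 492, 0]) cube([24, 302, 1890]);
translate([744, 492, 0]) cube([24, 302, 1890]);
translate([174, 492, 0]) cube([570, 302, 32]);
translate([174, 492, 351]) cube([570, 302, 32]);
translate([174, 492, 702]) cube([570, 302, 32]);
translate([174, 492, 1053]) cube([570, 302, 32]);
translate([174, 492, 1404]) cube([570, 302, 32]);
translate([174, 492, 1755]) cube([570, 302, 32]);


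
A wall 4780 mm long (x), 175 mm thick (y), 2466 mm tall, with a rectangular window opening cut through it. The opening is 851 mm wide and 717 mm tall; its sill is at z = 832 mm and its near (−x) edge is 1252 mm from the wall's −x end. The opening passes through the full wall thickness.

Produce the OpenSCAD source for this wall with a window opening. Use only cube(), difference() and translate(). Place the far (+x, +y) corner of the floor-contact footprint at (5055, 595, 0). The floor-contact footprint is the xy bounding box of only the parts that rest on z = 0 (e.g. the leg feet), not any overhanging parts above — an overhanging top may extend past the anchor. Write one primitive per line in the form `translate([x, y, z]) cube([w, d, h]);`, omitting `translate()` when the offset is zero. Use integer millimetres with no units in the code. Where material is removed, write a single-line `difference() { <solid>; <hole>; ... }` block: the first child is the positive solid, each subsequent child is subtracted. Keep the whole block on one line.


difference() { translate([275, 420, 0]) cube([4780, 175, 2466]); translate([1527, 420, 832]) cube([851, 175, 717]); }


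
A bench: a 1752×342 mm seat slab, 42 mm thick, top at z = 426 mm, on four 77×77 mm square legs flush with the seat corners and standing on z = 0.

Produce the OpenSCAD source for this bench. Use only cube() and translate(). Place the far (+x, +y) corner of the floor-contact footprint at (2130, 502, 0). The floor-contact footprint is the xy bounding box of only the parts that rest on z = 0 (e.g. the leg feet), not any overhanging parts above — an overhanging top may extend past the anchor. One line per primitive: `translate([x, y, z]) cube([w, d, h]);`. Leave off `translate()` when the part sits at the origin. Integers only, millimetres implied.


// leg_h = 426 − 42 = 384
translate([378, 160, 384]) cube([1752, 342, 42]);
translate([378, 160, 0]) cube([77, 77, 384]);
translate([378, 425, 0]) cube([77, 77, 384]);
translate([2053, 160, 0]) cube([77, 77, 384]);
translate([2053, 425, 0]) cube([77, 77, 384]);


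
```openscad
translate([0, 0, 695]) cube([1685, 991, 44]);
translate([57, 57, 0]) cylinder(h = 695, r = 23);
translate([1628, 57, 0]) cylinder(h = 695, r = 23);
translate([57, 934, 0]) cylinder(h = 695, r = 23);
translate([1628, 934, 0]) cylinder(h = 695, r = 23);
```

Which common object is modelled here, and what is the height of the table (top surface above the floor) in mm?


A table. The table height is 739 mm.

A 1685×991×44 slab sits at z = 695 on four Ø46 mm round legs — a table. The top surface is at 695 + 44 = 739 mm.


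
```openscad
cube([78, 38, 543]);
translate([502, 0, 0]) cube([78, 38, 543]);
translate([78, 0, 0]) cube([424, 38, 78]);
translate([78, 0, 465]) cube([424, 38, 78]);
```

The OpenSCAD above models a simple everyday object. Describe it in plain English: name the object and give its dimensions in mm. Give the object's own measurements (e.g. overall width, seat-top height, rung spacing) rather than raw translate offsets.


A rectangular picture frame lying in the x–z plane (depth along y). The opening is 424 mm wide (x) by 387 mm tall (z), surrounded by a border 78 mm wide on all four sides. The frame is 38 mm deep and is made of two full-height vertical stiles with two horizontal rails fitted between them.


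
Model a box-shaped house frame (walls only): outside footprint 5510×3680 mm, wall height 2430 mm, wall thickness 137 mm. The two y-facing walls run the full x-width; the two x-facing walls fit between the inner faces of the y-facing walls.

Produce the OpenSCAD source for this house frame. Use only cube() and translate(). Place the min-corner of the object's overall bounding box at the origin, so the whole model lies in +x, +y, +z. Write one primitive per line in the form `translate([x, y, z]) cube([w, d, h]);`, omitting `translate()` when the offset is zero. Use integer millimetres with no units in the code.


cube([5510, 137, 2430]);
translate([0, 3543, 0]) cube([5510, 137, 2430]);
translate([0, 137, 0]) cube([137, 3406, 2430]);
translate([5373, 137, 0]) cube([137, 3406, 2430]);


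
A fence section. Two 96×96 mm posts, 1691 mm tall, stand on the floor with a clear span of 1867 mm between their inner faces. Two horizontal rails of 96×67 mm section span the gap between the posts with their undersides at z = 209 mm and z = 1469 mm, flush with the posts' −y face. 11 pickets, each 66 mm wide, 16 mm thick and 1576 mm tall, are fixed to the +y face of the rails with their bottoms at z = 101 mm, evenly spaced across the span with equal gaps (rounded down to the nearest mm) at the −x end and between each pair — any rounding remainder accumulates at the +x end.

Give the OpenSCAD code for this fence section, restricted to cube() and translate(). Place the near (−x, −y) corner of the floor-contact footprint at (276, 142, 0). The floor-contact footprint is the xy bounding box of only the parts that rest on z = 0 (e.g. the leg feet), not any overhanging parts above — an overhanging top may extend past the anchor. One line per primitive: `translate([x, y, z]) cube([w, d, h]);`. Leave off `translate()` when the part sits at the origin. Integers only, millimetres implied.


translate([276, 142, 0]) cube([96, 96, 1691]);
translate([2239, 142, 0]) cube([96, 96, 1691]);
translate([372, 142, 209]) cube([1867, 96, 67]);
translate([372, 142, 1469]) cube([1867, 96, 67]);
translate([467, 238, 101]) cube([66, 16, 1576]);
translate([628, 238, 101]) cube([66, 16, 1576]);
translate([789, 238, 101]) cube([66, 16, 1576]);
translate([950, 238, 101]) cube([66, 16, 1576]);
translate([1111, 238, 101]) cube([66, 16, 1576]);
translate([1272, 238, 101]) cube([66, 16, 1576]);
translate([1433, 238, 101]) cube([66, 16, 1576]);
translate([1594, 238, 101]) cube([66, 16, 1576]);
translate([1755, 238, 101]) cube([66, 16, 1576]);
translate([1916, 238, 101]) cube([66, 16, 1576]);
translate([2077, 238, 101]) cube([66, 16, 1576]);


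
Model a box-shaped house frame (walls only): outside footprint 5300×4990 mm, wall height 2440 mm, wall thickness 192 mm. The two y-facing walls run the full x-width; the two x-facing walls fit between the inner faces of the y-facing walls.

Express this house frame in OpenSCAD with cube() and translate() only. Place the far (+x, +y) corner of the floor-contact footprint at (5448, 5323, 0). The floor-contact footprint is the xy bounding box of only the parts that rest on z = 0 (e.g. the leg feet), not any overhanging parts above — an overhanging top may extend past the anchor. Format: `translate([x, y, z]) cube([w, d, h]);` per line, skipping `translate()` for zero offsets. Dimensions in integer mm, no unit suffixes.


translate([148, 333, 0]) cube([5300, 192, 2440]);
translate([148, 5131, 0]) cube([5300, 192, 2440]);
translate([148, 525, 0]) cube([192, 4606, 2440]);
translate([5256, 525, 0]) cube([192, 4606, 2440]);


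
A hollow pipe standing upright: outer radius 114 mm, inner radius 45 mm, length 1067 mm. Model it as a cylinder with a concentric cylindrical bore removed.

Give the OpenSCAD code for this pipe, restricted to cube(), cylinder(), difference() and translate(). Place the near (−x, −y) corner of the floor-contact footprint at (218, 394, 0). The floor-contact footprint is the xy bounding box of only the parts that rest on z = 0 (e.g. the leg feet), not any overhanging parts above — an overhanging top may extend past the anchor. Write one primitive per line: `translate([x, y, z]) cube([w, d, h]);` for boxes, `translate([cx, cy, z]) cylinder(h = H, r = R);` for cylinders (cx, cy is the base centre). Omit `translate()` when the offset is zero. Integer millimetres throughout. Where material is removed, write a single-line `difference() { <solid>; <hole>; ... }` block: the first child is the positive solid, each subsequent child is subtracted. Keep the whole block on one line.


difference() { translate([332, 508, 0]) cylinder(h = 1067, r = 114); translate([332, 508, 0]) cylinder(h = 1067, r = 45); }


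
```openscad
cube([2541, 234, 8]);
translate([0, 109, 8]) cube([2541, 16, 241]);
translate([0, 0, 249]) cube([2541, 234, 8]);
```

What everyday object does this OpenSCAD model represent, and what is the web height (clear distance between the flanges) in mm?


An I-beam. The web height is 241 mm.

Two wide flanges with a thin centred web — an I-beam. Overall 257 mm minus two 8 mm flanges gives a web of 257 − 2·8 = 241 mm.


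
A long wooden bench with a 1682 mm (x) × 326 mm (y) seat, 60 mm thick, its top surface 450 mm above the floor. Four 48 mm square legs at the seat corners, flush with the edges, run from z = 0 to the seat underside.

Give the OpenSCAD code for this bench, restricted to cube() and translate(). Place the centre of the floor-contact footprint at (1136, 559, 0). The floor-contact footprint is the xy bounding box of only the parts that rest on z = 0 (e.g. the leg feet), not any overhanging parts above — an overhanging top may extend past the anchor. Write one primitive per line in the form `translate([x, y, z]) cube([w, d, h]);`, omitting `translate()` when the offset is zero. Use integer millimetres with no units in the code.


translate([295, 396, 390]) cube([1682, 326, 60]);
translate([295, 396, 0]) cube([48, 48, 390]);
translate([295, 674, 0]) cube([48, 48, 390]);
translate([1929, 396, 0]) cube([48, 48, 390]);
translate([1929, 674, 0]) cube([48, 48, 390]);


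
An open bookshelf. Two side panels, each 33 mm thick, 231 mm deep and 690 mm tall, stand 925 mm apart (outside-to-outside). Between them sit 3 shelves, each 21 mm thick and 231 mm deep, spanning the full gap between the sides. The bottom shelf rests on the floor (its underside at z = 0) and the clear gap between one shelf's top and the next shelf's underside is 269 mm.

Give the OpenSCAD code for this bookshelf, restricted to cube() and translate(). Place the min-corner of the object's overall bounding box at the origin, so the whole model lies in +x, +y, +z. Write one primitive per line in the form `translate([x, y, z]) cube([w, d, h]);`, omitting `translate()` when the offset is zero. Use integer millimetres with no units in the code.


cube([33, 231, 690]);
translate([892, 0, 0]) cube([33, 231, 690]);
translate([33, 0, 0]) cube([859, 231, 21]);
translate([33, 0, 290]) cube([859, 231, 21]);
translate([33, 0, 580]) cube([859, 231, 21]);


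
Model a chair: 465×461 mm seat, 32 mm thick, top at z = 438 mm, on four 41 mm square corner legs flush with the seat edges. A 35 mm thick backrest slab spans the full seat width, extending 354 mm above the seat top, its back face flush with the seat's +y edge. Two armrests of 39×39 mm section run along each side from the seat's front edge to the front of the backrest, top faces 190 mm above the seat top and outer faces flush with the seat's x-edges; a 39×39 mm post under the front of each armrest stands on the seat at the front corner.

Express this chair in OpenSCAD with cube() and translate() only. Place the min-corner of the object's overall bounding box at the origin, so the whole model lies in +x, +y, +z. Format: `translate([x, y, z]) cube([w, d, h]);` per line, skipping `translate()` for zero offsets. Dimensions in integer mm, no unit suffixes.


translate([0, 0, 406]) cube([465, 461, 32]);
cube([41, 41, 406]);
translate([424, 0, 0]) cube([41, 41, 406]);
translate([0, 420, 0]) cube([41, 41, 406]);
translate([424, 420, 0]) cube([41, 41, 406]);
translate([0, 426, 438]) cube([465, 35, 354]);
translate([0, 0, 589]) cube([39, 426, 39]);
translate([426, 0, 589]) cube([39, 426, 39]);
translate([0, 0, 438]) cube([39, 39, 151]);
translate([426, 0, 438]) cube([39, 39, 151]);


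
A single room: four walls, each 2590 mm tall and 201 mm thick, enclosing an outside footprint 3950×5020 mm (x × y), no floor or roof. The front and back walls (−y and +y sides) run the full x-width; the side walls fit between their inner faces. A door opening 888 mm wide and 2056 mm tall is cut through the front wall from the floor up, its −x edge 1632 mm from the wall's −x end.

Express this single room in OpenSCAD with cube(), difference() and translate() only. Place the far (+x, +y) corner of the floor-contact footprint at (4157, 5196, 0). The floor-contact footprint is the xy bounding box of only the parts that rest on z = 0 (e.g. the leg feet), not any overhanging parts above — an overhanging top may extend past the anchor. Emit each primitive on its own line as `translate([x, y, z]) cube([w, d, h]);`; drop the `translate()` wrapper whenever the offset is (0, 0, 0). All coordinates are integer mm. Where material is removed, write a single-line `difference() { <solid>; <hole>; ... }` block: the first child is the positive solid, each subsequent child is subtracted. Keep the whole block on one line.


difference() { translate([207, 176, 0]) cube([3950, 201, 2590]); translate([1839, 176, 0]) cube([888, 201, 2056]); }
translate([207, 4995, 0]) cube([3950, 201, 2590]);
translate([207, 377, 0]) cube([201, 4618, 2590]);
translate([3956, 377, 0]) cube([201, 4618, 2590]);


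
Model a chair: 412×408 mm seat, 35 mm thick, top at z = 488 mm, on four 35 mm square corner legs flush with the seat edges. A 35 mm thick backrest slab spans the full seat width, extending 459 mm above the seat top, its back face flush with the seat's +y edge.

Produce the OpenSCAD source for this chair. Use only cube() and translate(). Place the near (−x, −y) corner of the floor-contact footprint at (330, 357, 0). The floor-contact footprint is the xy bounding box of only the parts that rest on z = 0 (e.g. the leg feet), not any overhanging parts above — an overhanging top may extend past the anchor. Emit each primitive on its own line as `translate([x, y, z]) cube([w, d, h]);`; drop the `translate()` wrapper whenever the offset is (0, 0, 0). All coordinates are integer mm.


// leg_h = 488 - 35 = 453
translate([330, 357, 453]) cube([412, 408, 35]);
translate([330, 357, 0]) cube([35, 35, 453]);
translate([707, 357, 0]) cube([35, 35, 453]);
translate([330, 730, 0]) cube([35, 35, 453]);
translate([707, 730, 0]) cube([35, 35, 453]);
translate([330, 730, 488]) cube([412, 35, 459]);


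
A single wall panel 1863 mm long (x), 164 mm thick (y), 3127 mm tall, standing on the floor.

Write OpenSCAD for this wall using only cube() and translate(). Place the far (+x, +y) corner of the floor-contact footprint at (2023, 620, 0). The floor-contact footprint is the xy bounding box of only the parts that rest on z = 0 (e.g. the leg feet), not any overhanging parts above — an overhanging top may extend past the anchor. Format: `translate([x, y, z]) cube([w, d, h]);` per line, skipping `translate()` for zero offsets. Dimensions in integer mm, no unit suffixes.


translate([160, 456, 0]) cube([1863, 164, 3127]);


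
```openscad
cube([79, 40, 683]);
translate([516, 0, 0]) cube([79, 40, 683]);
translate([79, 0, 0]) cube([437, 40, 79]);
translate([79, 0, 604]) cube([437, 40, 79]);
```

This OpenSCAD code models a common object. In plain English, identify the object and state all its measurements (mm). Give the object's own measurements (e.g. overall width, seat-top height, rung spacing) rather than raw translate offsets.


A rectangular picture frame lying in the x–z plane (depth along y). The opening is 437 mm wide (x) by 525 mm tall (z), surrounded by a border 79 mm wide on all four sides. The frame is 40 mm deep and is made of two full-height vertical stiles with two horizontal rails fitted between them.


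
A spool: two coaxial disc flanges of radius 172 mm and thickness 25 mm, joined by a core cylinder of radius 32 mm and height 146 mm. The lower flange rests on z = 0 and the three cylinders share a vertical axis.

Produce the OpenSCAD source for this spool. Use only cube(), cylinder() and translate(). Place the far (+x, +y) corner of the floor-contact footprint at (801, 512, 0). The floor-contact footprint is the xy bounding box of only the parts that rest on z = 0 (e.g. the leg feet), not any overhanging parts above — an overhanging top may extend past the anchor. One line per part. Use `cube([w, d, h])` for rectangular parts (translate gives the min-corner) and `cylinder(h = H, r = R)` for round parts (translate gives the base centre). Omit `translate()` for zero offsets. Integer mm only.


translate([629, 340, 0]) cylinder(h = 25, r = 172);
translate([629, 340, 25]) cylinder(h = 146, r = 32);
translate([629, 340, 171]) cylinder(h = 25, r = 172);


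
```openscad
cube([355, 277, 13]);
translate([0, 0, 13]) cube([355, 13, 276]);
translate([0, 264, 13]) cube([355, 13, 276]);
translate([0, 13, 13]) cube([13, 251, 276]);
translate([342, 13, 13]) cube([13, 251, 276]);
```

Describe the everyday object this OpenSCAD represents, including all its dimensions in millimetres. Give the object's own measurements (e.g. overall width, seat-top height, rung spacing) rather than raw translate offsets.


An open-topped rectangular box: outside dimensions 355×277×289 mm, with a uniform wall and base thickness of 13 mm. The base is a full 355×277 slab on the floor; four walls sit on top of the base. The front and back walls (the −y and +y sides) span the full width; the two side walls fit between them.


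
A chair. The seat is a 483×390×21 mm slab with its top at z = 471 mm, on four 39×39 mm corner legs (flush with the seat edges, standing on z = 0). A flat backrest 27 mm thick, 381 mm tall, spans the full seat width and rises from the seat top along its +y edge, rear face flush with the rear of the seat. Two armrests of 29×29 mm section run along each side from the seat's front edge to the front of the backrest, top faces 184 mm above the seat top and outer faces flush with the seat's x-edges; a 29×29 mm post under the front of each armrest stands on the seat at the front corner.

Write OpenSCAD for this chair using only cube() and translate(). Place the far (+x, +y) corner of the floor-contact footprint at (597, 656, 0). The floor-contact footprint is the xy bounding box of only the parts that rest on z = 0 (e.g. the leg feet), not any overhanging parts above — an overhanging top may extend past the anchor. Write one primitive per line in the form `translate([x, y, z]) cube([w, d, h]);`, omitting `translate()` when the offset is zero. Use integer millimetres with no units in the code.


translate([114, 266, 450]) cube([483, 390, 21]);
translate([114, 266, 0]) cube([39, 39, 450]);
translate([558, 266, 0]) cube([39, 39, 450]);
translate([114, 617, 0]) cube([39, 39, 450]);
translate([558, 617, 0]) cube([39, 39, 450]);
translate([114, 629, 471]) cube([483, 27, 381]);
translate([114, 266, 626]) cube([29, 363, 29]);
translate([568, 266, 626]) cube([29, 363, 29]);
translate([114, 266, 471]) cube([29, 29, 155]);
translate([568, 266, 471]) cube([29, 29, 155]);


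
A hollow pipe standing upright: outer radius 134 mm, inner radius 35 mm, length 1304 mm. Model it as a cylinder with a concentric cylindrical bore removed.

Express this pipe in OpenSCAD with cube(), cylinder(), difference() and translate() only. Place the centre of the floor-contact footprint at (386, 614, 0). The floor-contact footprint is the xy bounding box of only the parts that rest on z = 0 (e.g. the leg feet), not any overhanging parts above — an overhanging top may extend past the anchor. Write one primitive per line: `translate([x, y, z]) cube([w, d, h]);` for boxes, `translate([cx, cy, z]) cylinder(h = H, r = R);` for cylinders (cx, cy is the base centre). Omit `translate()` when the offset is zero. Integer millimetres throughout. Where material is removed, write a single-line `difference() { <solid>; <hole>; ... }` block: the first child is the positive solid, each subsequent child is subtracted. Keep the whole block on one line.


difference() { translate([386, 614, 0]) cylinder(h = 1304, r = 134); translate([386, 614, 0]) cylinder(h = 1304, r = 35); }


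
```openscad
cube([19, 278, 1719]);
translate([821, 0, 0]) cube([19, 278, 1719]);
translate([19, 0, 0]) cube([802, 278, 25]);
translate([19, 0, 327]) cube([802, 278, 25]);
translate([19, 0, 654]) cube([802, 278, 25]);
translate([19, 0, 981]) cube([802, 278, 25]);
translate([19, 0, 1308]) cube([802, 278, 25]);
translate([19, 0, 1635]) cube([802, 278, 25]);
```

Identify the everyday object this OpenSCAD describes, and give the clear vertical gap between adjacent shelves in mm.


A bookshelf. The clear shelf gap is 302 mm.

Two tall side panels with 6 horizontal boards between them — a bookshelf. The first two shelf undersides are at z = 0 and z = 327; with shelf thickness 25, the clear gap is 327 − 0 − 25 = 302 mm.


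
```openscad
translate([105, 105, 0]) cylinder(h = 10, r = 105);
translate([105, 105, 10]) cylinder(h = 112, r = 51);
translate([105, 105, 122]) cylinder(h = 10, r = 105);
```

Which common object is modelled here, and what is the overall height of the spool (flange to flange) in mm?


A spool. The overall height is 132 mm.

Three coaxial cylinders, large–small–large — a spool. Two 10 mm flanges and a 112 mm core give 10 + 112 + 10 = 132 mm.


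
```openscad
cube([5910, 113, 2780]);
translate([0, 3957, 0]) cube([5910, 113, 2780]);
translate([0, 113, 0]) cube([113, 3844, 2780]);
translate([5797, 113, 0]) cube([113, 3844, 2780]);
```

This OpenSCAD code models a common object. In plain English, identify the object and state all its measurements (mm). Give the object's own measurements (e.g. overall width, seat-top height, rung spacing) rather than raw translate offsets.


The wall frame of a small rectangular building: four walls, each 2780 mm tall and 113 mm thick, enclosing a footprint 5910 mm (x) by 4070 mm (y) outside-to-outside, with no floor or roof. The front and back walls (the −y and +y sides) span the full width; the two side walls fit between them.


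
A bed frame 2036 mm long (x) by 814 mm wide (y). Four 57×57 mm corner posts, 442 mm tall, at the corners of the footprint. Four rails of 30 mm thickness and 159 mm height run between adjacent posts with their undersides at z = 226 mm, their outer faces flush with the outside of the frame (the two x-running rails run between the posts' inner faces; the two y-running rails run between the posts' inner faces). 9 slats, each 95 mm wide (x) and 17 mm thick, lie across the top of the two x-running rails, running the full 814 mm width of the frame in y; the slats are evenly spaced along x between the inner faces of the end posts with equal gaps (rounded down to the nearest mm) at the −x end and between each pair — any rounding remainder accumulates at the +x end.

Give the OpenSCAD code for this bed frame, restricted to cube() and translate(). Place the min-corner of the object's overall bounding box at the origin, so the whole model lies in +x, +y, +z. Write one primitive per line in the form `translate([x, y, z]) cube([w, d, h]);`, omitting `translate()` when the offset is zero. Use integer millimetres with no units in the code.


cube([57, 57, 442]);
translate([0, 757, 0]) cube([57, 57, 442]);
translate([1979, 0, 0]) cube([57, 57, 442]);
translate([1979, 757, 0]) cube([57, 57, 442]);
translate([57, 0, 226]) cube([1922, 30, 159]);
translate([57, 784, 226]) cube([1922, 30, 159]);
translate([0, 57, 226]) cube([30, 700, 159]);
translate([2006, 57, 226]) cube([30, 700, 159]);
translate([163, 0, 385]) cube([95, 814, 17]);
translate([364, 0, 385]) cube([95, 814, 17]);
translate([565, 0, 385]) cube([95, 814, 17]);
translate([766, 0, 385]) cube([95, 814, 17]);
translate([967, 0, 385]) cube([95, 814, 17]);
translate([1168, 0, 385]) cube([95, 814, 17]);
translate([1369, 0, 385]) cube([95, 814, 17]);
translate([1570, 0, 385]) cube([95, 814, 17]);
translate([1771, 0, 385]) cube([95, 814, 17]);


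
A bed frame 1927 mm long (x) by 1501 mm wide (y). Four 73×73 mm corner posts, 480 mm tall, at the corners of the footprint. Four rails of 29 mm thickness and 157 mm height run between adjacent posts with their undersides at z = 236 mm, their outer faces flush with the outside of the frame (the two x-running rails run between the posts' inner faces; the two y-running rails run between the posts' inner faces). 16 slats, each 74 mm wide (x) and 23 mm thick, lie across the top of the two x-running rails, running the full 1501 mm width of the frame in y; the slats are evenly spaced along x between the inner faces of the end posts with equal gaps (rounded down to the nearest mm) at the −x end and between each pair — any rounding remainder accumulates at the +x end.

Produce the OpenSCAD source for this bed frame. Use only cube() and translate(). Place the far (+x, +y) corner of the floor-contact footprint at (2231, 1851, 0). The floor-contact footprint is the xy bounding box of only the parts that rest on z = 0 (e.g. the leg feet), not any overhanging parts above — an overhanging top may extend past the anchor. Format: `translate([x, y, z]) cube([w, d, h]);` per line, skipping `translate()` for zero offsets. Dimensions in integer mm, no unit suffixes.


translate([304, 350, 0]) cube([73, 73, 480]);
translate([304, 1778, 0]) cube([73, 73, 480]);
translate([2158, 350, 0]) cube([73, 73, 480]);
translate([2158, 1778, 0]) cube([73, 73, 480]);
translate([377, 350, 236]) cube([1781, 29, 157]);
translate([377, 1822, 236]) cube([1781, 29, 157]);
translate([304, 423, 236]) cube([29, 1355, 157]);
translate([2202, 423, 236]) cube([29, 1355, 157]);
translate([412, 350, 393]) cube([74, 1501, 23]);
translate([521, 350, 393]) cube([74, 1501, 23]);
translate([630, 350, 393]) cube([74, 1501, 23]);
translate([739, 350, 393]) cube([74, 1501, 23]);
translate([848, 350, 393]) cube([74, 1501, 23]);
translate([957, 350, 393]) cube([74, 1501, 23]);
translate([1066, 350, 393]) cube([74, 1501, 23]);
translate([1175, 350, 393]) cube([74, 1501, 23]);
translate([1284, 350, 393]) cube([74, 1501, 23]);
translate([1393, 350, 393]) cube([74, 1501, 23]);
translate([1502, 350, 393]) cube([74, 1501, 23]);
translate([1611, 350, 393]) cube([74, 1501, 23]);
translate([1720, 350, 393]) cube([74, 1501, 23]);
translate([1829, 350, 393]) cube([74, 1501, 23]);
translate([1938, 350, 393]) cube([74, 1501, 23]);
translate([2047, 350, 393]) cube([74, 1501, 23]);


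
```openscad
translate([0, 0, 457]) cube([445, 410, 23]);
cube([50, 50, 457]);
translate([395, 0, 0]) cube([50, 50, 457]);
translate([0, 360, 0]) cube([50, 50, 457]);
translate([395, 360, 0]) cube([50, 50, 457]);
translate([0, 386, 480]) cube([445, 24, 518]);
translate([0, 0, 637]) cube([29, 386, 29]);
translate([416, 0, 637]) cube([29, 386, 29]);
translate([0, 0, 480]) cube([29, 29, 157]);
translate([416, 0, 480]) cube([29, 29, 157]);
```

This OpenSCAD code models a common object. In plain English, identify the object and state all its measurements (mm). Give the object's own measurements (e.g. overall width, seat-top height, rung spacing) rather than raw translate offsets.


A chair. The seat is a 445×410×23 mm slab with its top at z = 480 mm, on four 50×50 mm corner legs (flush with the seat edges, standing on z = 0). A flat backrest 24 mm thick, 518 mm tall, spans the full seat width and rises from the seat top along its +y edge, rear face flush with the rear of the seat. Two armrests of 29×29 mm section run along each side from the seat's front edge to the front of the backrest, top faces 186 mm above the seat top and outer faces flush with the seat's x-edges; a 29×29 mm post under the front of each armrest stands on the seat at the front corner.


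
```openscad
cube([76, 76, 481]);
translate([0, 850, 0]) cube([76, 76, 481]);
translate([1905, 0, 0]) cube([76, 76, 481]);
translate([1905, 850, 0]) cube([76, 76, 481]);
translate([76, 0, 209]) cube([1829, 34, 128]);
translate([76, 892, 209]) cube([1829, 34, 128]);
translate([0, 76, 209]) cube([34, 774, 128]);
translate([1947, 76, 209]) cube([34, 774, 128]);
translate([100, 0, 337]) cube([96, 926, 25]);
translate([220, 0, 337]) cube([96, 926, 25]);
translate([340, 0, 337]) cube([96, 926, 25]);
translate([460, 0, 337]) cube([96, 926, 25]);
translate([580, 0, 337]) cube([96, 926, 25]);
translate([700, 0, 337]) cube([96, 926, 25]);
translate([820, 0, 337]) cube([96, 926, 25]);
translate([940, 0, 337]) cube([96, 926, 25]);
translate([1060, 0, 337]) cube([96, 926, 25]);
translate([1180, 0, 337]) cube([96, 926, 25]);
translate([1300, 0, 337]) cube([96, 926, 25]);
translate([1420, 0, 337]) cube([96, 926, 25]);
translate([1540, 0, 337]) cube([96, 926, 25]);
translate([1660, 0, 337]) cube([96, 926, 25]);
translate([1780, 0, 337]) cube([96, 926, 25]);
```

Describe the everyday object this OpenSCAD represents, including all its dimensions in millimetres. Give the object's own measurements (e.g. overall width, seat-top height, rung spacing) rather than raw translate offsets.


A bed frame 1981 mm long (x) by 926 mm wide (y). Four 76×76 mm corner posts, 481 mm tall, at the corners of the footprint. Four rails of 34 mm thickness and 128 mm height run between adjacent posts with their undersides at z = 209 mm, their outer faces flush with the outside of the frame (the two x-running rails run between the posts' inner faces; the two y-running rails run between the posts' inner faces). 15 slats, each 96 mm wide (x) and 25 mm thick, lie across the top of the two x-running rails, running the full 926 mm width of the frame in y; along x they sit between the end posts with a 24 mm gap after the −x posts and between neighbouring slats, leaving 29 mm before the +x posts.


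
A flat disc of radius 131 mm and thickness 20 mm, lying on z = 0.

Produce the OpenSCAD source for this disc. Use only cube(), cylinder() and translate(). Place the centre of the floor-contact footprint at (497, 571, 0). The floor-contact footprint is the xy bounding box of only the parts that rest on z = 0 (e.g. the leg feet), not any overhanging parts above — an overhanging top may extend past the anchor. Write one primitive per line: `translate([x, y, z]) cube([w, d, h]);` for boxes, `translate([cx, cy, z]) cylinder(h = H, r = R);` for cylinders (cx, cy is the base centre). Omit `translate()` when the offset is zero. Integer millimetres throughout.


translate([497, 571, 0]) cylinder(h = 20, r = 131);


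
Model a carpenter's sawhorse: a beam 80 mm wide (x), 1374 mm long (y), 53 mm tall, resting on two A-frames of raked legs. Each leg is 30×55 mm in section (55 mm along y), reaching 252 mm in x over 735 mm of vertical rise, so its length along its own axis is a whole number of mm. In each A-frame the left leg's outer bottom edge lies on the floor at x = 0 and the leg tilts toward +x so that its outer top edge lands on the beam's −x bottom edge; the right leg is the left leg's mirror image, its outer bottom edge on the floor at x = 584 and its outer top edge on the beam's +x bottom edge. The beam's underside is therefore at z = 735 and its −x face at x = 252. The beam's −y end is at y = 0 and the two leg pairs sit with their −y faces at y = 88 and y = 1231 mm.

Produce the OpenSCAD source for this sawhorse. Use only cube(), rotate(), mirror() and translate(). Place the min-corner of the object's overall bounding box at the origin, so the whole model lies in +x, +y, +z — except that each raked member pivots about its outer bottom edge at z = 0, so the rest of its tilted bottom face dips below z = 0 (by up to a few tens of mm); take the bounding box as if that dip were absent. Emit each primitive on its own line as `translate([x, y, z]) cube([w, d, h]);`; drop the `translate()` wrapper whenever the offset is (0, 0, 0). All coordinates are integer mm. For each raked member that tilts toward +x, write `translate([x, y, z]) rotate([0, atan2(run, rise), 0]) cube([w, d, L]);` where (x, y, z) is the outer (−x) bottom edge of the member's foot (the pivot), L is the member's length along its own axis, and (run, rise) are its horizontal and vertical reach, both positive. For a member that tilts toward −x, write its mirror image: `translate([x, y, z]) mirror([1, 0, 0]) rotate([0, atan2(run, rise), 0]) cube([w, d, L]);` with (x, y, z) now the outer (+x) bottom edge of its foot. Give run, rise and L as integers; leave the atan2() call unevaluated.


translate([252, 0, 735]) cube([80, 1374, 53]);
translate([0, 88, 0]) rotate([0, atan2(252, 735), 0]) cube([30, 55, 777]);
translate([584, 88, 0]) mirror([1, 0, 0]) rotate([0, atan2(252, 735), 0]) cube([30, 55, 777]);
translate([0, 1231, 0]) rotate([0, atan2(252, 735), 0]) cube([30, 55, 777]);
translate([584, 1231, 0]) mirror([1, 0, 0]) rotate([0, atan2(252, 735), 0]) cube([30, 55, 777]);


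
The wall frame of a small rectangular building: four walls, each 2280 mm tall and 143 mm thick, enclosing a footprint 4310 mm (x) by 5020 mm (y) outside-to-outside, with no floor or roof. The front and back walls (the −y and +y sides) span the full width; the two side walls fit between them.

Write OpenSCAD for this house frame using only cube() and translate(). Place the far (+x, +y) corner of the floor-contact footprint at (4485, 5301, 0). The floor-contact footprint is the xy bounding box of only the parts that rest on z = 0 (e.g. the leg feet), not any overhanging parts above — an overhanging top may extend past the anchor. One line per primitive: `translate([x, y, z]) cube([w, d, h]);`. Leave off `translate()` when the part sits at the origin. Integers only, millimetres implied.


translate([175, 281, 0]) cube([4310, 143, 2280]);
translate([175, 5158, 0]) cube([4310, 143, 2280]);
translate([175, 424, 0]) cube([143, 4734, 2280]);
translate([4342, 424, 0]) cube([143, 4734, 2280]);


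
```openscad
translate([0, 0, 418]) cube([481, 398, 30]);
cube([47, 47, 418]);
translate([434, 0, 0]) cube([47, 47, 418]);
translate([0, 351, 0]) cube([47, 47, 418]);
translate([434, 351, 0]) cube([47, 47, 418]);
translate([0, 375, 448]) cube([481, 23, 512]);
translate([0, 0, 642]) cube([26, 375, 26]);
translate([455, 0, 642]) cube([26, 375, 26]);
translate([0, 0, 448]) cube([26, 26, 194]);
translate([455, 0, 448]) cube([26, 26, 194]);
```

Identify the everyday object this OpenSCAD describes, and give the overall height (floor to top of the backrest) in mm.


A chair. The overall height is 960 mm.

A slab on four corner posts with a tall panel at the back — a chair. The seat slab sits at z = 418 with thickness 30, and the 512 mm backrest starts at the seat top, so the overall height is 418 + 30 + 512 = 960 mm.


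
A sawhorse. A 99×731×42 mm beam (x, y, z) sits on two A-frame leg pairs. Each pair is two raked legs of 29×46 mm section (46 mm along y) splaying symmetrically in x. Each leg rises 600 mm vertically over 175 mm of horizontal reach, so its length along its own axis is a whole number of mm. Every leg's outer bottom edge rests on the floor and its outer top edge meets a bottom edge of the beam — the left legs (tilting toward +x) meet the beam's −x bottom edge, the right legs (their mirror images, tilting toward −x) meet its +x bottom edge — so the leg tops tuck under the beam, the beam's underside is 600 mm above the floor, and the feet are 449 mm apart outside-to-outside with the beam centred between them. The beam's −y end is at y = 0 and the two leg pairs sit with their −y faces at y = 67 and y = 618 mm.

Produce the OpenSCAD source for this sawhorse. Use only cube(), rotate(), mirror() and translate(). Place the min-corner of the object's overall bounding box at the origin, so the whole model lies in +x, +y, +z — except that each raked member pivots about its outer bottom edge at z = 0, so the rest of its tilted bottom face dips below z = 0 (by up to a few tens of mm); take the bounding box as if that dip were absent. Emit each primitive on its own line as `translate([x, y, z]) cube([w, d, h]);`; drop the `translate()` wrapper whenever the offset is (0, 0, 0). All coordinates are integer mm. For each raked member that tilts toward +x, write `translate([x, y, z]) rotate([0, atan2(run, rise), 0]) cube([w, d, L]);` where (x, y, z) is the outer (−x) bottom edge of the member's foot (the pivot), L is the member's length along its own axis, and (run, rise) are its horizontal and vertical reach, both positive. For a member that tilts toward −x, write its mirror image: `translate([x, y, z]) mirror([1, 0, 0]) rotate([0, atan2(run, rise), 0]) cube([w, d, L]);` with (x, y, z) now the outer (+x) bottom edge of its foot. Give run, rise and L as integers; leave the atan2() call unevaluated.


translate([175, 0, 600]) cube([99, 731, 42]);
translate([0, 67, 0]) rotate([0, atan2(175, 600), 0]) cube([29, 46, 625]);
translate([449, 67, 0]) mirror([1, 0, 0]) rotate([0, atan2(175, 600), 0]) cube([29, 46, 625]);
translate([0, 618, 0]) rotate([0, atan2(175, 600), 0]) cube([29, 46, 625]);
translate([449, 618, 0]) mirror([1, 0, 0]) rotate([0, atan2(175, 600), 0]) cube([29, 46, 625]);


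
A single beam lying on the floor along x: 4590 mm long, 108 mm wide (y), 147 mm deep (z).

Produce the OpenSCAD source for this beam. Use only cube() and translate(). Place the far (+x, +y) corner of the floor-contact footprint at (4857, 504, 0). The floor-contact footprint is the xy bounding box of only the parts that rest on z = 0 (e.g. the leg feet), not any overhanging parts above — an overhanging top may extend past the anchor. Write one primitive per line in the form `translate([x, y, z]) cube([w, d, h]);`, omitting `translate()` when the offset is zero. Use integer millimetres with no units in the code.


translate([267, 396, 0]) cube([4590, 108, 147]);


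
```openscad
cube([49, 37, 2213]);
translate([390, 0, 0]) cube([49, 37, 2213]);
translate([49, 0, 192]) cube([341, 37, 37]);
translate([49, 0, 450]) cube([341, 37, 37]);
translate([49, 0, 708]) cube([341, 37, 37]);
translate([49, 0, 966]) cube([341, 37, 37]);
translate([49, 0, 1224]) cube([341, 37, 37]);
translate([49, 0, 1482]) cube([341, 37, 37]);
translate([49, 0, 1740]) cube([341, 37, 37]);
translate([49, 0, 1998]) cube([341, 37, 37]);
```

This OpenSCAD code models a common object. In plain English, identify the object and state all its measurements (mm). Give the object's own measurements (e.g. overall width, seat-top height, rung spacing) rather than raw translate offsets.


A straight ladder. Two 49×37 mm vertical rails, 2213 mm tall, stand 439 mm apart (outside-to-outside) with their front faces coplanar on the −y side. 8 rungs, each 37 mm deep and 37 mm tall, span between the inner faces of the rails, front faces flush with the rails. The lowest rung's underside is at z = 192 mm and rungs are spaced 258 mm apart (underside to underside).


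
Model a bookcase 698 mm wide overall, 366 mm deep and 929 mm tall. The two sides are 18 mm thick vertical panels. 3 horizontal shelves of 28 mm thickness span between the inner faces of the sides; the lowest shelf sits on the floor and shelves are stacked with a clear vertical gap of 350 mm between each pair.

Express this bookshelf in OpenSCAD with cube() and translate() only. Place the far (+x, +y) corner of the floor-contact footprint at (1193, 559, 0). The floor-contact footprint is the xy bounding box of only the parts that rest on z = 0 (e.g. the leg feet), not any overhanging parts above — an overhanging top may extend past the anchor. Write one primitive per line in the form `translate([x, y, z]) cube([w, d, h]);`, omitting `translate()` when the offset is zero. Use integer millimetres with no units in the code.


translate([495, 193, 0]) cube([18, 366, 929]);
translate([1175, 193, 0]) cube([18, 366, 929]);
translate([513, 193, 0]) cube([662, 366, 28]);
translate([513, 193, 378]) cube([662, 366, 28]);
translate([513, 193, 756]) cube([662, 366, 28]);
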